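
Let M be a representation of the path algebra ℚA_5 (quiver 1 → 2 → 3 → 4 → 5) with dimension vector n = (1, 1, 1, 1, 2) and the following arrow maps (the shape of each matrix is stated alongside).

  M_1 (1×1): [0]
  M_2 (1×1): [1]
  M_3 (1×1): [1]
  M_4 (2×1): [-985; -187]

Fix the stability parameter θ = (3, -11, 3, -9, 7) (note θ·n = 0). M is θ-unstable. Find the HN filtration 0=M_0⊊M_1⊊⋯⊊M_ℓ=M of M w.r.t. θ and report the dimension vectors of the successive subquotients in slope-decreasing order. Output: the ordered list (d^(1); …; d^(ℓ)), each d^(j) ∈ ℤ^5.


Barcode: M ≅ I[1,1], I[2,5], I[5,5]. HN layers by μ_θ (4 steps, strictly decreasing):
  μ^(1)=7; μ^(2)=3; μ^(3)=-3; μ^(4)=-11

((0, 0, 0, 0, 2); (1, 0, 0, 0, 0); (0, 0, 1, 1, 0); (0, 1, 0, 0, 0))


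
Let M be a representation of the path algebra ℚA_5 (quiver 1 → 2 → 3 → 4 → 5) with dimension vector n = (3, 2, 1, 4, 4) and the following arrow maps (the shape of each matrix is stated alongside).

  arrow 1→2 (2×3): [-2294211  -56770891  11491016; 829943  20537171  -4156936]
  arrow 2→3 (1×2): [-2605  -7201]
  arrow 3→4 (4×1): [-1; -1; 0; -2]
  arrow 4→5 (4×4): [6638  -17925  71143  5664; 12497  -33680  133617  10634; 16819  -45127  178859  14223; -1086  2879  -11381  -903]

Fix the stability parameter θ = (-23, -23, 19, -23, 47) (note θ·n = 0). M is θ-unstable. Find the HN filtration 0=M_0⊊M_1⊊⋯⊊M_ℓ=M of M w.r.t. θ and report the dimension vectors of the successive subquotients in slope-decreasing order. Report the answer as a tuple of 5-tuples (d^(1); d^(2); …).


Barcode: M ≅ I[1,1], I[1,2], I[1,5], I[4,5]^3. HN layers by μ_θ (3 steps, strictly decreasing):
  μ^(1)=47; μ^(2)=-2; μ^(3)=-23

((0, 0, 0, 0, 4); (0, 0, 1, 1, 0); (3, 2, 0, 3, 0))


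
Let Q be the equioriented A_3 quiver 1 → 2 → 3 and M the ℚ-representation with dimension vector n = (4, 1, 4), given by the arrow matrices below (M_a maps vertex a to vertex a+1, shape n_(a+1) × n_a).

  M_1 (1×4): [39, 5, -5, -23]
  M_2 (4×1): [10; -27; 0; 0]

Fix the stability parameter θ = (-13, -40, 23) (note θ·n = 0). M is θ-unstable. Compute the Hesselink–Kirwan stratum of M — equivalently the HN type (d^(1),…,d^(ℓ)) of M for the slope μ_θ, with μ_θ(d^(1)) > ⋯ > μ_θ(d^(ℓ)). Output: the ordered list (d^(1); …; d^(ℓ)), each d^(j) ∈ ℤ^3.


Barcode: M ≅ I[1,1]^3, I[1,3], I[3,3]^3. HN layers by μ_θ (3 steps, strictly decreasing):
  μ^(1)=23; μ^(2)=-13; μ^(3)=-53/2

((0, 0, 4); (3, 0, 0); (1, 1, 0))


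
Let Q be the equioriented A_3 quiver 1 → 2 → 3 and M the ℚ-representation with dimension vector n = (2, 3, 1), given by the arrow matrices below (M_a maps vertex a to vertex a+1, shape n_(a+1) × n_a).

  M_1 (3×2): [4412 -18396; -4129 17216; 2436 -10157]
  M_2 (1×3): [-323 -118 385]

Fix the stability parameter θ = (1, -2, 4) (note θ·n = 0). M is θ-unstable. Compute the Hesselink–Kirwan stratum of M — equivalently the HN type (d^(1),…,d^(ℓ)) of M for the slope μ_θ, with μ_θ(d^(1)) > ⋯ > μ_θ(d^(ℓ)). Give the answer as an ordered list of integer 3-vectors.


Interval decomposition of M: I[1,2], I[1,3], I[2,2].
HN type (ℓ=3): μ^(1)=4; μ^(2)=-1/2; μ^(3)=-2

((0, 0, 1); (2, 2, 0); (0, 1, 0))


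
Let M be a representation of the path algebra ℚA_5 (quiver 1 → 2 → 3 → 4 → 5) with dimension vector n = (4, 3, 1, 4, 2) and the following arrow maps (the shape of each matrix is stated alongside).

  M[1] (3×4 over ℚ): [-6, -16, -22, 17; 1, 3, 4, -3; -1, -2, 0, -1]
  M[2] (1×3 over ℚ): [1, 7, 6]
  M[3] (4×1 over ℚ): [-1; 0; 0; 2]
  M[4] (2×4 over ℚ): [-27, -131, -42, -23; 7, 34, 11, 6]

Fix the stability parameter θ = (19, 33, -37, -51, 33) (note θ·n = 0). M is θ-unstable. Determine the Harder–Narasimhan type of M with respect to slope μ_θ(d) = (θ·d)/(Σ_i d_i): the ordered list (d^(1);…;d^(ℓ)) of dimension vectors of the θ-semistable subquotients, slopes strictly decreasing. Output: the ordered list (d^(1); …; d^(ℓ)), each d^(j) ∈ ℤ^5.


Via rank(M_{q-1}∘⋯∘M_p): M ≅ I[1,1], I[1,2]^2, I[1,5], I[4,4]^2, I[4,5].
μ_θ-semistable layers: μ^(1)=33; μ^(2)=19; μ^(3)=-9; μ^(4)=-51

((0, 2, 0, 0, 2); (3, 0, 0, 0, 0); (1, 1, 1, 1, 0); (0, 0, 0, 3, 0))


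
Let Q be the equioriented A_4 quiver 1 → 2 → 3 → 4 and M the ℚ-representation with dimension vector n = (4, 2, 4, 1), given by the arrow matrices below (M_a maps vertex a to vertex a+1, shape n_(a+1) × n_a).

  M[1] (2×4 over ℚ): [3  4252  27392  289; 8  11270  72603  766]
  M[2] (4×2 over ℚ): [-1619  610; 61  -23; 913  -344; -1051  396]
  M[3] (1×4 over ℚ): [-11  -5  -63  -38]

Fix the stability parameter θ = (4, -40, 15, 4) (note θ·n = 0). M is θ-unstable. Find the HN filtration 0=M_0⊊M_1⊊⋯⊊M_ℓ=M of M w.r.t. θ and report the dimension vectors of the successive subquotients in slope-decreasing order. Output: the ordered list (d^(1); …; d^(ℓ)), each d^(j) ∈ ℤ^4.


Barcode: M ≅ I[1,1]^2, I[1,3], I[1,4], I[3,3]^2. HN layers by μ_θ (4 steps, strictly decreasing):
  μ^(1)=15; μ^(2)=19/2; μ^(3)=4; μ^(4)=-18

((0, 0, 3, 0); (0, 0, 1, 1); (2, 0, 0, 0); (2, 2, 0, 0))


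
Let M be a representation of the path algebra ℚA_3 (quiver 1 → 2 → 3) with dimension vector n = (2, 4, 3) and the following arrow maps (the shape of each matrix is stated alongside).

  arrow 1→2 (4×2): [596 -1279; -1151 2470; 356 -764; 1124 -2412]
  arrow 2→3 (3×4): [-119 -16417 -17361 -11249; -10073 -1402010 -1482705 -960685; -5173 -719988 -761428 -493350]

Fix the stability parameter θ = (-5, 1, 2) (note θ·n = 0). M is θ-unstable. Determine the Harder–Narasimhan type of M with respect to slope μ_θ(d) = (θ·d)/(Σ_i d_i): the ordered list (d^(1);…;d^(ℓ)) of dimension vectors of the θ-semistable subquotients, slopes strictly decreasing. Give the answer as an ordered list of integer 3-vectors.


Interval decomposition of M: I[1,3]^2, I[2,2], I[2,3].
HN type (ℓ=3): μ^(1)=2; μ^(2)=1; μ^(3)=-5

((0, 0, 3); (0, 4, 0); (2, 0, 0))


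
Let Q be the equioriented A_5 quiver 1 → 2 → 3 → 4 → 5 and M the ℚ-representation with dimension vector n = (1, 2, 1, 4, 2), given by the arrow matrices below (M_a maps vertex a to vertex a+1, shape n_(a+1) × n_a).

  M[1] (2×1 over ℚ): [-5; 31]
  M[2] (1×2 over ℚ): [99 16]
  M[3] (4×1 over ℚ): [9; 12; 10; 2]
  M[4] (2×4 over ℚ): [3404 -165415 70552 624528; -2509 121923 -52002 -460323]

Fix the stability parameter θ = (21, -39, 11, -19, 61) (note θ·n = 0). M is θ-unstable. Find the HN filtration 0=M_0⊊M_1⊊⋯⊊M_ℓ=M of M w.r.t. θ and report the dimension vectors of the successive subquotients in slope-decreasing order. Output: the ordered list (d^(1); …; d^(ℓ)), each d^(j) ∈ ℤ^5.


Interval decomposition of M: I[1,5], I[2,2], I[4,4]^2, I[4,5].
HN type (ℓ=5): μ^(1)=61; μ^(2)=-4; μ^(3)=-9; μ^(4)=-19; μ^(5)=-39

((0, 0, 0, 0, 2); (0, 0, 1, 1, 0); (1, 1, 0, 0, 0); (0, 0, 0, 3, 0); (0, 1, 0, 0, 0))


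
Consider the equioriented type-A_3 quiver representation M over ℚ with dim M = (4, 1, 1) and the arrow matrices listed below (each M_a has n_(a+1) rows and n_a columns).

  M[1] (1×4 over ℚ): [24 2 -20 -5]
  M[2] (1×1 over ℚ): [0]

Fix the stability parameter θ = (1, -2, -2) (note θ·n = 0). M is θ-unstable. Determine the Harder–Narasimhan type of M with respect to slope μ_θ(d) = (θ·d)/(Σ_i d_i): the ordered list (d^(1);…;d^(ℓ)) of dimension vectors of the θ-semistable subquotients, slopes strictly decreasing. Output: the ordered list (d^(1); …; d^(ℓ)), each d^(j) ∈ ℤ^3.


Interval decomposition of M: I[1,1]^3, I[1,2], I[3,3].
HN type (ℓ=3): μ^(1)=1; μ^(2)=-1/2; μ^(3)=-2

((3, 0, 0); (1, 1, 0); (0, 0, 1))


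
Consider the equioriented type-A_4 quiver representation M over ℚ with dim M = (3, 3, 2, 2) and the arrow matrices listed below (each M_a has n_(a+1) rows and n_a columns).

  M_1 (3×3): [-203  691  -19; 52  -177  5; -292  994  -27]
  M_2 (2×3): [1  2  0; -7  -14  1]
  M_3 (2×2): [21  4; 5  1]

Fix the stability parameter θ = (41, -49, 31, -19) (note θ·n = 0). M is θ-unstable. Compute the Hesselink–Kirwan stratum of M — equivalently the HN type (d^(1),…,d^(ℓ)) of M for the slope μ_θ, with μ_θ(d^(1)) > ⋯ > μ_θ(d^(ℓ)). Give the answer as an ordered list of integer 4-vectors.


Barcode: M ≅ I[1,2], I[1,4]^2. HN layers by μ_θ (2 steps, strictly decreasing):
  μ^(1)=6; μ^(2)=-4

((0, 0, 2, 2); (3, 3, 0, 0))


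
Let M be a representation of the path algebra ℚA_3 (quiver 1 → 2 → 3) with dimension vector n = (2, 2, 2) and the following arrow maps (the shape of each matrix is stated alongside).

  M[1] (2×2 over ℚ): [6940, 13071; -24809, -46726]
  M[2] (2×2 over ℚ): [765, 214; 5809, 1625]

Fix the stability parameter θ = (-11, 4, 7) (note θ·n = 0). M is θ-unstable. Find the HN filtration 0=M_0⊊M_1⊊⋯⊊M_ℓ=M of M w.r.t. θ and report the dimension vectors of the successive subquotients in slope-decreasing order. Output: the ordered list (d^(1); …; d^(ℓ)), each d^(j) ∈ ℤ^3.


Via rank(M_{q-1}∘⋯∘M_p): M ≅ I[1,3]^2.
μ_θ-semistable layers: μ^(1)=7; μ^(2)=4; μ^(3)=-11

((0, 0, 2); (0, 2, 0); (2, 0, 0))


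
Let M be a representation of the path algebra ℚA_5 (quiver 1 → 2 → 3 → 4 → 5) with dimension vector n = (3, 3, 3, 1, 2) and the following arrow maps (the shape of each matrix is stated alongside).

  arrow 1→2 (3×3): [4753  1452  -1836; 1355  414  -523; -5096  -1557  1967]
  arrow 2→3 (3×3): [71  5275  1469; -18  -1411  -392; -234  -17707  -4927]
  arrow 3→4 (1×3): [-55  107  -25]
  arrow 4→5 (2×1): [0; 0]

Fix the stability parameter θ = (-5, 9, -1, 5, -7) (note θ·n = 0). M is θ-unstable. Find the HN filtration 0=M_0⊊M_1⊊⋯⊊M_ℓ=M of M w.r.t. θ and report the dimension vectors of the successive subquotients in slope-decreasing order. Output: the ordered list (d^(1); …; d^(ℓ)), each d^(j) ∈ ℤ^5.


Interval decomposition of M: I[1,3]^2, I[1,4], I[5,5]^2.
HN type (ℓ=4): μ^(1)=5; μ^(2)=4; μ^(3)=-5; μ^(4)=-7

((0, 0, 0, 1, 0); (0, 3, 3, 0, 0); (3, 0, 0, 0, 0); (0, 0, 0, 0, 2))


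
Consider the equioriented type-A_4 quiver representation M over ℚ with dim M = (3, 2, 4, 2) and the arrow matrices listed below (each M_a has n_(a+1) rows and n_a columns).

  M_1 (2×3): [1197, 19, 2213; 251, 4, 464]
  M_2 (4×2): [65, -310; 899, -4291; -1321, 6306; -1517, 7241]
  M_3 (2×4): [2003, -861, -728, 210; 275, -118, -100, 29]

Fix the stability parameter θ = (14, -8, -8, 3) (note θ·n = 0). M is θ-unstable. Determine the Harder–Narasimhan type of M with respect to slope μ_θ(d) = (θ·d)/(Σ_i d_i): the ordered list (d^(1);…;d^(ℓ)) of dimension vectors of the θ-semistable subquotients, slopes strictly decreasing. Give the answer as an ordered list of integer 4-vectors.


Via rank(M_{q-1}∘⋯∘M_p): M ≅ I[1,1], I[1,4]^2, I[3,3]^2.
μ_θ-semistable layers: μ^(1)=14; μ^(2)=3; μ^(3)=-2/3; μ^(4)=-8

((1, 0, 0, 0); (0, 0, 0, 2); (2, 2, 2, 0); (0, 0, 2, 0))


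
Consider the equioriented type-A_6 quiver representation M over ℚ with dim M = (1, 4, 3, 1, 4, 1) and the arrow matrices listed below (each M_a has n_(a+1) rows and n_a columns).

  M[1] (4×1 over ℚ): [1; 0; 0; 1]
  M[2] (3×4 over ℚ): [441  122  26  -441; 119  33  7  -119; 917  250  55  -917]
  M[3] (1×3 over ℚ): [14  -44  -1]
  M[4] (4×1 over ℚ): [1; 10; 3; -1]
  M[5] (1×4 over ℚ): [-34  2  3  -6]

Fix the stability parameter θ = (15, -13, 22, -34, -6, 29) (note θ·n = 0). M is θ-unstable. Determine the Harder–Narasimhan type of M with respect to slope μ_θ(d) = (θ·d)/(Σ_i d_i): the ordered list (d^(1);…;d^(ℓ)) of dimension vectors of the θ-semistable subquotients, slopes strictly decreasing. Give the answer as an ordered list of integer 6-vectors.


Barcode: M ≅ I[1,2], I[2,3]^2, I[2,6], I[5,5]^3. HN layers by μ_θ (5 steps, strictly decreasing):
  μ^(1)=29; μ^(2)=22; μ^(3)=1; μ^(4)=-6; μ^(5)=-13

((0, 0, 0, 0, 0, 1); (0, 0, 2, 0, 0, 0); (1, 1, 0, 0, 0, 0); (0, 0, 1, 1, 4, 0); (0, 3, 0, 0, 0, 0))


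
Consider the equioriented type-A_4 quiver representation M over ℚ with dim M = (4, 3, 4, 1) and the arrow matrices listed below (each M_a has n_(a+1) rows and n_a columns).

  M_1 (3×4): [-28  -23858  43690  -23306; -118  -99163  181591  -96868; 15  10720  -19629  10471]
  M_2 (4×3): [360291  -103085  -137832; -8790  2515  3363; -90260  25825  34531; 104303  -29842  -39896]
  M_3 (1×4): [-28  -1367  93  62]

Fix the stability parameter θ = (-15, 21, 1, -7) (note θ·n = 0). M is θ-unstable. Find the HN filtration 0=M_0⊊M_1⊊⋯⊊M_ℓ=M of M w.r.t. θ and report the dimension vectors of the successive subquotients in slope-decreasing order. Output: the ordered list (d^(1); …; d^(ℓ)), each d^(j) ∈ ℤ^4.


Interval decomposition of M: I[1,1], I[1,3]^2, I[1,4], I[3,3].
HN type (ℓ=4): μ^(1)=11; μ^(2)=5; μ^(3)=1; μ^(4)=-15

((0, 2, 2, 0); (0, 1, 1, 1); (0, 0, 1, 0); (4, 0, 0, 0))


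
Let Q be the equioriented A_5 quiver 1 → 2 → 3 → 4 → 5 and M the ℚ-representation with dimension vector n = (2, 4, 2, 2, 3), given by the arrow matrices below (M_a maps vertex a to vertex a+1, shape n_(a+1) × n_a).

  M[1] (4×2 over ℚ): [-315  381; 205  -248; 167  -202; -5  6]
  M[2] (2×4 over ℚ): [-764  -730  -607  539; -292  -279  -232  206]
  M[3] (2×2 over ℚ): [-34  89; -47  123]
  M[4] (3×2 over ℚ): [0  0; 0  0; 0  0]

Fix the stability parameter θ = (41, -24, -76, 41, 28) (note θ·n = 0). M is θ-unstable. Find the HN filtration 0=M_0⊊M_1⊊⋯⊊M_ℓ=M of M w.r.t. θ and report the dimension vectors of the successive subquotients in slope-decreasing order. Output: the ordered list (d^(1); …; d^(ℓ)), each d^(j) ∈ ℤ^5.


Barcode: M ≅ I[1,4]^2, I[2,2]^2, I[5,5]^3. HN layers by μ_θ (4 steps, strictly decreasing):
  μ^(1)=41; μ^(2)=28; μ^(3)=-59/3; μ^(4)=-24

((0, 0, 0, 2, 0); (0, 0, 0, 0, 3); (2, 2, 2, 0, 0); (0, 2, 0, 0, 0))


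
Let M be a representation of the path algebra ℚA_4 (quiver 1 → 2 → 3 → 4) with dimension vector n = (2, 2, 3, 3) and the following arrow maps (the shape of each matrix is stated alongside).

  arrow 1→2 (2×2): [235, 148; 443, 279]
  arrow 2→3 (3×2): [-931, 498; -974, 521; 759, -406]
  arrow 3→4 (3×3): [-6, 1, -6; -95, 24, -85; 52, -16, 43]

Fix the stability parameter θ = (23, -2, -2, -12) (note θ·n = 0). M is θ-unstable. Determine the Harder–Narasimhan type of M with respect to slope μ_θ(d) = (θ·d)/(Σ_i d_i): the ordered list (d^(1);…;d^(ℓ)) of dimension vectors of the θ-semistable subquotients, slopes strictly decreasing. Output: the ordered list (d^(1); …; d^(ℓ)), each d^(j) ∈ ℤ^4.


Barcode: M ≅ I[1,4]^2, I[3,4]. HN layers by μ_θ (2 steps, strictly decreasing):
  μ^(1)=7/4; μ^(2)=-7

((2, 2, 2, 2); (0, 0, 1, 1))


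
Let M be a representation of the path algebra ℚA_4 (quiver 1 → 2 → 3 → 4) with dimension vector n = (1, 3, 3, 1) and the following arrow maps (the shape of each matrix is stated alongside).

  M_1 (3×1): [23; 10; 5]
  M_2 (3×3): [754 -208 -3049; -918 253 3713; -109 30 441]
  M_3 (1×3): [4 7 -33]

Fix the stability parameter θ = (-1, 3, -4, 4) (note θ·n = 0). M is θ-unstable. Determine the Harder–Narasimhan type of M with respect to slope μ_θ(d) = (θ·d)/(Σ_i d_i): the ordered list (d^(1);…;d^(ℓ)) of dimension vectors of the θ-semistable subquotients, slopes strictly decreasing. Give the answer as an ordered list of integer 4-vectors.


Barcode: M ≅ I[1,4], I[2,3]^2. HN layers by μ_θ (3 steps, strictly decreasing):
  μ^(1)=4; μ^(2)=-1/2; μ^(3)=-1

((0, 0, 0, 1); (0, 3, 3, 0); (1, 0, 0, 0))


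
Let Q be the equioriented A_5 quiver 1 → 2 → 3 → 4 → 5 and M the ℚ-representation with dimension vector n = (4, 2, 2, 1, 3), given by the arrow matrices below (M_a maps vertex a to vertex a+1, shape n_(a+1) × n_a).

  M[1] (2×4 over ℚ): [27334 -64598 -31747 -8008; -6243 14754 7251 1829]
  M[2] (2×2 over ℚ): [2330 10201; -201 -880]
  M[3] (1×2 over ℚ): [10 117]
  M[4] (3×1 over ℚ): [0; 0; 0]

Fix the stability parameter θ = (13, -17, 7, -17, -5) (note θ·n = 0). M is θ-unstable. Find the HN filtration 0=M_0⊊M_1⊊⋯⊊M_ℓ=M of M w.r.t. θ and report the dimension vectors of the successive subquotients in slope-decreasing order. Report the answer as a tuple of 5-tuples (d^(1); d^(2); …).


Barcode: M ≅ I[1,1]^2, I[1,3], I[1,4], I[5,5]^3. HN layers by μ_θ (5 steps, strictly decreasing):
  μ^(1)=13; μ^(2)=7; μ^(3)=-2; μ^(4)=-7/2; μ^(5)=-5

((2, 0, 0, 0, 0); (0, 0, 1, 0, 0); (1, 1, 0, 0, 0); (1, 1, 1, 1, 0); (0, 0, 0, 0, 3))


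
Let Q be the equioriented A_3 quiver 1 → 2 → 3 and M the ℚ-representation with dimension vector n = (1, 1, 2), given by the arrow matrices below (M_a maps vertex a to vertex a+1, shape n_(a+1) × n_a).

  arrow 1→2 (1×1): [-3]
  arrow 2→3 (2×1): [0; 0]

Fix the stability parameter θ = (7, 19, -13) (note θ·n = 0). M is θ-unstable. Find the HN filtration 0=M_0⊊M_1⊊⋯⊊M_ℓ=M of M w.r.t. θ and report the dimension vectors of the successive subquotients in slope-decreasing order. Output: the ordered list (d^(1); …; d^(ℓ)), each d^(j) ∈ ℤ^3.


Via rank(M_{q-1}∘⋯∘M_p): M ≅ I[1,2], I[3,3]^2.
μ_θ-semistable layers: μ^(1)=19; μ^(2)=7; μ^(3)=-13

((0, 1, 0); (1, 0, 0); (0, 0, 2))


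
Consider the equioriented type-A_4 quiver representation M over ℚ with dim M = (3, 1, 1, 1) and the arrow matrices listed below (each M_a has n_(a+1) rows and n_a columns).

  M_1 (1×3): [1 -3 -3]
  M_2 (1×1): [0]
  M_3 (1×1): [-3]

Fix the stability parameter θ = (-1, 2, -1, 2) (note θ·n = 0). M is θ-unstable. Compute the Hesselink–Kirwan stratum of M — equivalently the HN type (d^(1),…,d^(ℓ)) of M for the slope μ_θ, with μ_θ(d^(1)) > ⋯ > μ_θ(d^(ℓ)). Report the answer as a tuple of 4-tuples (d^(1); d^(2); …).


Barcode: M ≅ I[1,1]^2, I[1,2], I[3,4]. HN layers by μ_θ (2 steps, strictly decreasing):
  μ^(1)=2; μ^(2)=-1

((0, 1, 0, 1); (3, 0, 1, 0))


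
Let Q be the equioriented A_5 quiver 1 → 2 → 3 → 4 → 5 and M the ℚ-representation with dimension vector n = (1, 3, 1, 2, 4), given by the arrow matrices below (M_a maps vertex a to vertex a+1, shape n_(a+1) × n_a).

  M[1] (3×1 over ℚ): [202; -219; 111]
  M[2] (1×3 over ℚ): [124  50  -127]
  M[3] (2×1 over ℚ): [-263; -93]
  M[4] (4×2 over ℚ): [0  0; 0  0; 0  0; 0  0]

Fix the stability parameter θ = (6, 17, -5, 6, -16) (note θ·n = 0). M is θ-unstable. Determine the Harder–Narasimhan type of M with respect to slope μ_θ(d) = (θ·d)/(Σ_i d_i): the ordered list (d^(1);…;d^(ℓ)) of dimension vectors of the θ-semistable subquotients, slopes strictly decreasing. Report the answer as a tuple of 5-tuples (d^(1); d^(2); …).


Via rank(M_{q-1}∘⋯∘M_p): M ≅ I[1,4], I[2,2]^2, I[4,4], I[5,5]^4.
μ_θ-semistable layers: μ^(1)=17; μ^(2)=6; μ^(3)=-16

((0, 2, 0, 0, 0); (1, 1, 1, 2, 0); (0, 0, 0, 0, 4))


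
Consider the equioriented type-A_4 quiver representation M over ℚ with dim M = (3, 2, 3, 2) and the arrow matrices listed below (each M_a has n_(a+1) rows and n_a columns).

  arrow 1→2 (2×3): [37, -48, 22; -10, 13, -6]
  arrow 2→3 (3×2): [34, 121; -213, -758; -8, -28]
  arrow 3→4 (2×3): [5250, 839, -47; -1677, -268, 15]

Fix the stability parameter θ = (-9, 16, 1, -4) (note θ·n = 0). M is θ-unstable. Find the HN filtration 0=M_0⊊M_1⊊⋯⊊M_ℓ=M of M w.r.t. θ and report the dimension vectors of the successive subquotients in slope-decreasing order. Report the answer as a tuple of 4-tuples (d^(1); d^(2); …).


Interval decomposition of M: I[1,1], I[1,4]^2, I[3,3].
HN type (ℓ=3): μ^(1)=13/3; μ^(2)=1; μ^(3)=-9

((0, 2, 2, 2); (0, 0, 1, 0); (3, 0, 0, 0))


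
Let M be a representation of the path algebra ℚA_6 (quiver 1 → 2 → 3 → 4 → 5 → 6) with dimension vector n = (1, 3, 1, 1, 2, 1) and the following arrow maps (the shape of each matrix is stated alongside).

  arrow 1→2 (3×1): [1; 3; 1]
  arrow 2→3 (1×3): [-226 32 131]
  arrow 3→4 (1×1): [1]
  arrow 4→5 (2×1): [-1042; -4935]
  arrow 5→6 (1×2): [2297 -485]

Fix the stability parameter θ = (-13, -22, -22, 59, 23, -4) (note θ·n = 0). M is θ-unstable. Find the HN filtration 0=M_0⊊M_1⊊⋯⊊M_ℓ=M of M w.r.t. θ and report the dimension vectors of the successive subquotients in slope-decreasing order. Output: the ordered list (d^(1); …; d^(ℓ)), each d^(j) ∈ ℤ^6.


Via rank(M_{q-1}∘⋯∘M_p): M ≅ I[1,6], I[2,2]^2, I[5,5].
μ_θ-semistable layers: μ^(1)=26; μ^(2)=23; μ^(3)=-19; μ^(4)=-22

((0, 0, 0, 1, 1, 1); (0, 0, 0, 0, 1, 0); (1, 1, 1, 0, 0, 0); (0, 2, 0, 0, 0, 0))


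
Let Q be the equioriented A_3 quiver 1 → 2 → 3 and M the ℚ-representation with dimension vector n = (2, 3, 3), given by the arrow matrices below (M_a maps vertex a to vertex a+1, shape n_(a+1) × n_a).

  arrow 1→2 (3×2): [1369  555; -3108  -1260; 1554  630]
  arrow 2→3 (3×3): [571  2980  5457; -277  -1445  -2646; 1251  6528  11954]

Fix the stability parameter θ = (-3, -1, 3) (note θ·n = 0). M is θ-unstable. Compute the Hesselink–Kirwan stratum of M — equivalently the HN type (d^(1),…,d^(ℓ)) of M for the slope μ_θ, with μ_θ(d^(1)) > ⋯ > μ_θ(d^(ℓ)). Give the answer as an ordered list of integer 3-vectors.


Via rank(M_{q-1}∘⋯∘M_p): M ≅ I[1,1], I[1,3], I[2,3]^2.
μ_θ-semistable layers: μ^(1)=3; μ^(2)=-1; μ^(3)=-3

((0, 0, 3); (0, 3, 0); (2, 0, 0))


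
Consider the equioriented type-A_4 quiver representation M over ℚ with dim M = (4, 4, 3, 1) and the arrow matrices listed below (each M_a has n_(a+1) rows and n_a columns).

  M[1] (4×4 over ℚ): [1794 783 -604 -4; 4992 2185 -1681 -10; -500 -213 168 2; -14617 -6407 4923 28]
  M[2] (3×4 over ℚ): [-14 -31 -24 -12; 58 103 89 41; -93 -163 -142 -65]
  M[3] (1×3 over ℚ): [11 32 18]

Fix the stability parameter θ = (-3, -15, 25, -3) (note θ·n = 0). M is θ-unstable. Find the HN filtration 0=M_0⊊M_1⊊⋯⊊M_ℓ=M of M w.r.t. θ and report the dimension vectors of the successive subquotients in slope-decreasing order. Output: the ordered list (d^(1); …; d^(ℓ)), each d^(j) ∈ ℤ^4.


Via rank(M_{q-1}∘⋯∘M_p): M ≅ I[1,2], I[1,3]^2, I[1,4].
μ_θ-semistable layers: μ^(1)=25; μ^(2)=11; μ^(3)=-9

((0, 0, 2, 0); (0, 0, 1, 1); (4, 4, 0, 0))


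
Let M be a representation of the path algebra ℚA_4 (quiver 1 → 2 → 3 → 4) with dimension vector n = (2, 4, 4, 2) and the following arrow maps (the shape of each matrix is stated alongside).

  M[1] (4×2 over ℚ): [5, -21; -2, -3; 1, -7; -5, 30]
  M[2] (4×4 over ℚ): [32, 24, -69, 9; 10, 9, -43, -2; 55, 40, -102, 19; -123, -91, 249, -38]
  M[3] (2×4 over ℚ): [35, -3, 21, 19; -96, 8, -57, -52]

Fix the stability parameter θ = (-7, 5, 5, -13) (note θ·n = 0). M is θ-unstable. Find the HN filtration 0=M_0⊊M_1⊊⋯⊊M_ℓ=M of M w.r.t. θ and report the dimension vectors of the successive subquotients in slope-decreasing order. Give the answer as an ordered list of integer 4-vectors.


Via rank(M_{q-1}∘⋯∘M_p): M ≅ I[1,4]^2, I[2,3]^2.
μ_θ-semistable layers: μ^(1)=5; μ^(2)=-1; μ^(3)=-7

((0, 2, 2, 0); (0, 2, 2, 2); (2, 0, 0, 0))


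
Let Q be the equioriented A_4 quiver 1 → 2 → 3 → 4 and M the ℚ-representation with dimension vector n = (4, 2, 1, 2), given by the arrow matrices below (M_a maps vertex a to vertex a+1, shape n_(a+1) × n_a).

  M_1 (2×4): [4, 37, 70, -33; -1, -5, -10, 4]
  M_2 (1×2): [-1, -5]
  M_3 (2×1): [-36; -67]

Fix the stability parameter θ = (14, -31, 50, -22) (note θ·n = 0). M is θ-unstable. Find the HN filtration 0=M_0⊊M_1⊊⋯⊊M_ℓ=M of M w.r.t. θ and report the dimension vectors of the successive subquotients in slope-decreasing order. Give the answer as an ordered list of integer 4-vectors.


Interval decomposition of M: I[1,1]^2, I[1,2], I[1,4], I[4,4].
HN type (ℓ=3): μ^(1)=14; μ^(2)=-17/2; μ^(3)=-22

((2, 0, 1, 1); (2, 2, 0, 0); (0, 0, 0, 1))


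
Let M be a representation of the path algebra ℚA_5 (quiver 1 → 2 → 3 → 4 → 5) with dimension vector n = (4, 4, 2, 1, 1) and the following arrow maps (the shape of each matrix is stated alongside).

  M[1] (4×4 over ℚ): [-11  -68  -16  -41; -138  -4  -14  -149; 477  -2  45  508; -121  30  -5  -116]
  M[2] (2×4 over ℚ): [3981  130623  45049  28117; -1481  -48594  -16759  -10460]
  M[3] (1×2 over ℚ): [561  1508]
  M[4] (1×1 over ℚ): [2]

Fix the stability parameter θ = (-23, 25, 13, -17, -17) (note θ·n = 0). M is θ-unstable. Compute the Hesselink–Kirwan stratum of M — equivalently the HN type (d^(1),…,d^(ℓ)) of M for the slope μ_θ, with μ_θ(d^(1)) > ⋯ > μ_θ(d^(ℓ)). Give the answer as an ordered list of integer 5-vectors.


Interval decomposition of M: I[1,2]^2, I[1,3], I[1,5].
HN type (ℓ=4): μ^(1)=25; μ^(2)=19; μ^(3)=1; μ^(4)=-23

((0, 2, 0, 0, 0); (0, 1, 1, 0, 0); (0, 1, 1, 1, 1); (4, 0, 0, 0, 0))


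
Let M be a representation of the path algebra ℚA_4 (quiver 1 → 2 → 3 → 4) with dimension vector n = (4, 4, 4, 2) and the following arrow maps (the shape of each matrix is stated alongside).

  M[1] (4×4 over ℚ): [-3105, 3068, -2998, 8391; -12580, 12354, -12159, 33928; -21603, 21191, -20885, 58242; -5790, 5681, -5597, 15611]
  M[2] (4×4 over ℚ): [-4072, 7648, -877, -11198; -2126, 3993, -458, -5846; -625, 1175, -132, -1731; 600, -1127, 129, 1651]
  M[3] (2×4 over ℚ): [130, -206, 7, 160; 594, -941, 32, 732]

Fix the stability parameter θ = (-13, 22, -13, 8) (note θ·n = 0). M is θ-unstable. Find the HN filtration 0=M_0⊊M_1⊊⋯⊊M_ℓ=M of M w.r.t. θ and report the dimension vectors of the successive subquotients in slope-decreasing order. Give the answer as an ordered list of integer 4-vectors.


Via rank(M_{q-1}∘⋯∘M_p): M ≅ I[1,3]^2, I[1,4]^2.
μ_θ-semistable layers: μ^(1)=8; μ^(2)=9/2; μ^(3)=-13

((0, 0, 0, 2); (0, 4, 4, 0); (4, 0, 0, 0))


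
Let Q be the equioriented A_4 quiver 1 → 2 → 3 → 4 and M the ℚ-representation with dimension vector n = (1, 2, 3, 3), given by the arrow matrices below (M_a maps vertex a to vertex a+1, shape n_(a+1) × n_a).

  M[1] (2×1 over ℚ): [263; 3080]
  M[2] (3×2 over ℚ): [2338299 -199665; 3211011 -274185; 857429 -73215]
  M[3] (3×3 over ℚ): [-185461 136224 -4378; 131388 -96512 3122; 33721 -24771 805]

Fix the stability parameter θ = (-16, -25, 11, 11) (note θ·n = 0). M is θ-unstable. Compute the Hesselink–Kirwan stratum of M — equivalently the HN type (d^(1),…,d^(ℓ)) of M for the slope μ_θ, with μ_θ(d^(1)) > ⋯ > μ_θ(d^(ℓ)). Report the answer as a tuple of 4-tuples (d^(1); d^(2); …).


Barcode: M ≅ I[1,4], I[2,2], I[3,4]^2. HN layers by μ_θ (3 steps, strictly decreasing):
  μ^(1)=11; μ^(2)=-41/2; μ^(3)=-25

((0, 0, 3, 3); (1, 1, 0, 0); (0, 1, 0, 0))


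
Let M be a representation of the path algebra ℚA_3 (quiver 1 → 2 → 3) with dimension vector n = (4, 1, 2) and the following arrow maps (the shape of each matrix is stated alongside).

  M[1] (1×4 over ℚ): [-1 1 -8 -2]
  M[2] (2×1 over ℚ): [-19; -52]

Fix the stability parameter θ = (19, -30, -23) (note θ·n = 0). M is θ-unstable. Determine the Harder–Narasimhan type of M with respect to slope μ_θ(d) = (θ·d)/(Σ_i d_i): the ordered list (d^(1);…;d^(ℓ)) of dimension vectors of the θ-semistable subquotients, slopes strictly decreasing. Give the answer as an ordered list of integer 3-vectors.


Interval decomposition of M: I[1,1]^3, I[1,3], I[3,3].
HN type (ℓ=3): μ^(1)=19; μ^(2)=-34/3; μ^(3)=-23

((3, 0, 0); (1, 1, 1); (0, 0, 1))


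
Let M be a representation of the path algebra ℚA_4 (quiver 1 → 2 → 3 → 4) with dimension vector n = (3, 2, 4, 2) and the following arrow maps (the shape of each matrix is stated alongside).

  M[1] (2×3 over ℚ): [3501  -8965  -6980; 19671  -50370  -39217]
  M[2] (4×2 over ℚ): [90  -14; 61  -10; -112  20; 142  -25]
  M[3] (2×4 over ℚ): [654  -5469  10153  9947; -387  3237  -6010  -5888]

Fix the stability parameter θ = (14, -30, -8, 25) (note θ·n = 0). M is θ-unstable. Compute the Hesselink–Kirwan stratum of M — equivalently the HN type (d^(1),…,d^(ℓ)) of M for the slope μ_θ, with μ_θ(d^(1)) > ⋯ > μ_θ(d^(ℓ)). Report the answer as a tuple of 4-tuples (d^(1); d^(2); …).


Barcode: M ≅ I[1,1], I[1,4]^2, I[3,3]^2. HN layers by μ_θ (3 steps, strictly decreasing):
  μ^(1)=25; μ^(2)=14; μ^(3)=-8

((0, 0, 0, 2); (1, 0, 0, 0); (2, 2, 4, 0))


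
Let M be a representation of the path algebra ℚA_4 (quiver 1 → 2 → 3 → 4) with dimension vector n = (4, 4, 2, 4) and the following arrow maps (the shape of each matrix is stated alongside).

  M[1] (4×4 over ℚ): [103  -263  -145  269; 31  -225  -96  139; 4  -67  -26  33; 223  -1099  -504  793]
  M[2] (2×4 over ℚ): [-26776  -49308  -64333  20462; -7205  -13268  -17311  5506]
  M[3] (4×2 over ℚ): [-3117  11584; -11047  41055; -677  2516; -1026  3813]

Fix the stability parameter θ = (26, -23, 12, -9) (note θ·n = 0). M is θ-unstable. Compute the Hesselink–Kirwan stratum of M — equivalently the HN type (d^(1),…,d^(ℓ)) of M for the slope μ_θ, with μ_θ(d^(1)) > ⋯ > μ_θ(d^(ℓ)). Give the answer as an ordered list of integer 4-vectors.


Interval decomposition of M: I[1,1], I[1,2], I[1,4]^2, I[2,2], I[4,4]^2.
HN type (ℓ=4): μ^(1)=26; μ^(2)=3/2; μ^(3)=-9; μ^(4)=-23

((1, 0, 0, 0); (3, 3, 2, 2); (0, 0, 0, 2); (0, 1, 0, 0))


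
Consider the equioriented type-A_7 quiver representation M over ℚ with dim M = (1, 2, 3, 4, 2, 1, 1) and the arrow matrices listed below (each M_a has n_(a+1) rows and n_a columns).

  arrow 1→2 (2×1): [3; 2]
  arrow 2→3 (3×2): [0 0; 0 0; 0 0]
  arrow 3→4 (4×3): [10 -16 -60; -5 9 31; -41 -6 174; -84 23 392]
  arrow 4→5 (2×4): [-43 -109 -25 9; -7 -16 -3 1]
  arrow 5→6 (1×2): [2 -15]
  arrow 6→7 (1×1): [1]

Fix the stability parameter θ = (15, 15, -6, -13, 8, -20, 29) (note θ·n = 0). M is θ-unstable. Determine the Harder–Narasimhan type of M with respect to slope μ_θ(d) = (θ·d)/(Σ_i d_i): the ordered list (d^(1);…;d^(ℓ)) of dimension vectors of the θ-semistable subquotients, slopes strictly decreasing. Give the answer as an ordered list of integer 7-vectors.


Via rank(M_{q-1}∘⋯∘M_p): M ≅ I[1,2], I[2,2], I[3,4], I[3,5], I[3,7], I[4,4].
μ_θ-semistable layers: μ^(1)=29; μ^(2)=15; μ^(3)=8; μ^(4)=-6; μ^(5)=-19/2; μ^(6)=-13

((0, 0, 0, 0, 0, 0, 1); (1, 2, 0, 0, 0, 0, 0); (0, 0, 0, 0, 1, 0, 0); (0, 0, 0, 0, 1, 1, 0); (0, 0, 3, 3, 0, 0, 0); (0, 0, 0, 1, 0, 0, 0))


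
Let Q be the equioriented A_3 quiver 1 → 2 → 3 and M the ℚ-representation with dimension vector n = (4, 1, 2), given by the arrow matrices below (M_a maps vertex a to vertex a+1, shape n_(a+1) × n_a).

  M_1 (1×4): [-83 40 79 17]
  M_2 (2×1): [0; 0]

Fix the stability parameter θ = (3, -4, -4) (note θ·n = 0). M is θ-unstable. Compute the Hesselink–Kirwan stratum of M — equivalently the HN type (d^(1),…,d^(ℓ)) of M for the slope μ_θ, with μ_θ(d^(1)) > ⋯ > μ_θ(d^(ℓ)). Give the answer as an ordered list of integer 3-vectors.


Via rank(M_{q-1}∘⋯∘M_p): M ≅ I[1,1]^3, I[1,2], I[3,3]^2.
μ_θ-semistable layers: μ^(1)=3; μ^(2)=-1/2; μ^(3)=-4

((3, 0, 0); (1, 1, 0); (0, 0, 2))


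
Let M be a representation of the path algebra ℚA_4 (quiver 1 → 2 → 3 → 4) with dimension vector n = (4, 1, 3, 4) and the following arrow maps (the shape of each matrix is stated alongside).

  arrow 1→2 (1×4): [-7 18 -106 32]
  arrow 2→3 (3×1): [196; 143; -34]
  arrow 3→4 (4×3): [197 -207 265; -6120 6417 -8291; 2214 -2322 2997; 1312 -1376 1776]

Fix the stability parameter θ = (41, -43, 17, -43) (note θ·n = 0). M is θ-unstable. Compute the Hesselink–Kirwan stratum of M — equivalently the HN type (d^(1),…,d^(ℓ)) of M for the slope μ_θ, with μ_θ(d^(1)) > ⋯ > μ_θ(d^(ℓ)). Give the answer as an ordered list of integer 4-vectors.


Interval decomposition of M: I[1,1]^3, I[1,4], I[3,4]^2, I[4,4].
HN type (ℓ=4): μ^(1)=41; μ^(2)=-7; μ^(3)=-13; μ^(4)=-43

((3, 0, 0, 0); (1, 1, 1, 1); (0, 0, 2, 2); (0, 0, 0, 1))


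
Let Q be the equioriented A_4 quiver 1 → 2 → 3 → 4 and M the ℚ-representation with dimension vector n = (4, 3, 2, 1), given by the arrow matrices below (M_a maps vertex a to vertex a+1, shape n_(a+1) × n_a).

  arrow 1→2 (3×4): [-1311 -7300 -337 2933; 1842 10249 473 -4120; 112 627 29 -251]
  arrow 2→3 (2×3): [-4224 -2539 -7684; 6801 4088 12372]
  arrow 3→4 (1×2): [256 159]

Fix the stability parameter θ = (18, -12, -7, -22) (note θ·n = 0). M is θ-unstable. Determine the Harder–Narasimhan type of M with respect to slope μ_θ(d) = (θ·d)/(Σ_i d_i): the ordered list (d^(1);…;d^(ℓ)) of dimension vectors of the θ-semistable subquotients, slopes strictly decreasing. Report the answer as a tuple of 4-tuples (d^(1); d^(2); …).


Via rank(M_{q-1}∘⋯∘M_p): M ≅ I[1,1], I[1,2], I[1,3], I[1,4].
μ_θ-semistable layers: μ^(1)=18; μ^(2)=3; μ^(3)=-1/3; μ^(4)=-23/4

((1, 0, 0, 0); (1, 1, 0, 0); (1, 1, 1, 0); (1, 1, 1, 1))


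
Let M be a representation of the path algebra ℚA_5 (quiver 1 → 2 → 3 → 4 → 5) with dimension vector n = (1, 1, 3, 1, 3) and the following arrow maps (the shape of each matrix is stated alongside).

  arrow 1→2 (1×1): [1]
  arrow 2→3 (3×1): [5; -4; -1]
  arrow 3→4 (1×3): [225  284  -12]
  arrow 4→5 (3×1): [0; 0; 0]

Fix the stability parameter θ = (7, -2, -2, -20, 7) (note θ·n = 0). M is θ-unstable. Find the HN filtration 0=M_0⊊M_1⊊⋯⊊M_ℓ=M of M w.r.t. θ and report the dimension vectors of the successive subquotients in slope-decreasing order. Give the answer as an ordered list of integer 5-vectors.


Via rank(M_{q-1}∘⋯∘M_p): M ≅ I[1,4], I[3,3]^2, I[5,5]^3.
μ_θ-semistable layers: μ^(1)=7; μ^(2)=-2; μ^(3)=-17/4

((0, 0, 0, 0, 3); (0, 0, 2, 0, 0); (1, 1, 1, 1, 0))


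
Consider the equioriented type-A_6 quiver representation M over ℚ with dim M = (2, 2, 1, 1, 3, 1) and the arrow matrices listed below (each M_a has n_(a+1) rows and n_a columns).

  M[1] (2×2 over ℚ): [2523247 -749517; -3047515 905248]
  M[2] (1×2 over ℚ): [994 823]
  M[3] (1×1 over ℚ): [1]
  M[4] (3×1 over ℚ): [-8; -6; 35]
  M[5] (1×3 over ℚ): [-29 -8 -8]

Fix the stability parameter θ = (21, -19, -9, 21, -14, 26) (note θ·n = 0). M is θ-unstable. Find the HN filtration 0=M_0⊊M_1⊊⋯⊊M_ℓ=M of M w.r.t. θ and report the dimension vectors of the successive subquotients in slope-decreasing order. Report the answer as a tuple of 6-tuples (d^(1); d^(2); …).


Via rank(M_{q-1}∘⋯∘M_p): M ≅ I[1,2], I[1,5], I[5,5], I[5,6].
μ_θ-semistable layers: μ^(1)=26; μ^(2)=7/2; μ^(3)=1; μ^(4)=-7/3; μ^(5)=-14

((0, 0, 0, 0, 0, 1); (0, 0, 0, 1, 1, 0); (1, 1, 0, 0, 0, 0); (1, 1, 1, 0, 0, 0); (0, 0, 0, 0, 2, 0))


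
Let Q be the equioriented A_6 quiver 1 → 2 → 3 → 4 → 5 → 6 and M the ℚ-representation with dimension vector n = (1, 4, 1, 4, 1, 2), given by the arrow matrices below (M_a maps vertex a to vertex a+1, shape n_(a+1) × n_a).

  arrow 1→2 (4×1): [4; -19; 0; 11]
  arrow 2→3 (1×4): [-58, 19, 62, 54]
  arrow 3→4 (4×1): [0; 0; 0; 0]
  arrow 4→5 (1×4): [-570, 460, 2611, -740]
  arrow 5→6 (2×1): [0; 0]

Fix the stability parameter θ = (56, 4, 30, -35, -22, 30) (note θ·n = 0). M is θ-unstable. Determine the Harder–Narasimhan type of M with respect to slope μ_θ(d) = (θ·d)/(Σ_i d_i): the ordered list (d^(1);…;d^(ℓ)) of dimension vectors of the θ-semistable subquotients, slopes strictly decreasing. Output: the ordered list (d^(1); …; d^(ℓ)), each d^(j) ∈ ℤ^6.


Via rank(M_{q-1}∘⋯∘M_p): M ≅ I[1,3], I[2,2]^3, I[4,4]^3, I[4,5], I[6,6]^2.
μ_θ-semistable layers: μ^(1)=30; μ^(2)=4; μ^(3)=-22; μ^(4)=-35

((1, 1, 1, 0, 0, 2); (0, 3, 0, 0, 0, 0); (0, 0, 0, 0, 1, 0); (0, 0, 0, 4, 0, 0))


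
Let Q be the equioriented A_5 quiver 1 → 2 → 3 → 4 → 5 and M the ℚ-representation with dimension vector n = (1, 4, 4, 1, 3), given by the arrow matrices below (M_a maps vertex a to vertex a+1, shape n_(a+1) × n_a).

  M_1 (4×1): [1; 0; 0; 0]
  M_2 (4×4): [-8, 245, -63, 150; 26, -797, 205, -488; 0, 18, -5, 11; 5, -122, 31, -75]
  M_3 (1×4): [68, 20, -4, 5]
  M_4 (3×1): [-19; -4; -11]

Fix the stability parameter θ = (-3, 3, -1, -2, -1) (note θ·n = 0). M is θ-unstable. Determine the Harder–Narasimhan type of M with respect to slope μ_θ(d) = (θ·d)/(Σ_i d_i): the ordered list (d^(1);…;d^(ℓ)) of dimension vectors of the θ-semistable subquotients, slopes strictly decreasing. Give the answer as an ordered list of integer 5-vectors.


Interval decomposition of M: I[1,5], I[2,2], I[2,3]^2, I[3,3], I[5,5]^2.
HN type (ℓ=5): μ^(1)=3; μ^(2)=1; μ^(3)=-1/4; μ^(4)=-1; μ^(5)=-3

((0, 1, 0, 0, 0); (0, 2, 2, 0, 0); (0, 1, 1, 1, 1); (0, 0, 1, 0, 2); (1, 0, 0, 0, 0))


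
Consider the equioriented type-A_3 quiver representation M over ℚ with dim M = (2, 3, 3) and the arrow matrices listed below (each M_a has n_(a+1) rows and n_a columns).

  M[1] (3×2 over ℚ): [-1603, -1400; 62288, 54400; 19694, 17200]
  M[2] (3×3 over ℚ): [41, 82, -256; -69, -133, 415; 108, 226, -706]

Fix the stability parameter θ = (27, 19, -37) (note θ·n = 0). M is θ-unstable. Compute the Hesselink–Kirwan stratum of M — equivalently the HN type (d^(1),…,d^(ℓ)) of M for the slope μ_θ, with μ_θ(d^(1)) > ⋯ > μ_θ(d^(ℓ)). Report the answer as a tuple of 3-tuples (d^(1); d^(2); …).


Via rank(M_{q-1}∘⋯∘M_p): M ≅ I[1,1], I[1,3], I[2,2], I[2,3], I[3,3].
μ_θ-semistable layers: μ^(1)=27; μ^(2)=19; μ^(3)=3; μ^(4)=-9; μ^(5)=-37

((1, 0, 0); (0, 1, 0); (1, 1, 1); (0, 1, 1); (0, 0, 1))


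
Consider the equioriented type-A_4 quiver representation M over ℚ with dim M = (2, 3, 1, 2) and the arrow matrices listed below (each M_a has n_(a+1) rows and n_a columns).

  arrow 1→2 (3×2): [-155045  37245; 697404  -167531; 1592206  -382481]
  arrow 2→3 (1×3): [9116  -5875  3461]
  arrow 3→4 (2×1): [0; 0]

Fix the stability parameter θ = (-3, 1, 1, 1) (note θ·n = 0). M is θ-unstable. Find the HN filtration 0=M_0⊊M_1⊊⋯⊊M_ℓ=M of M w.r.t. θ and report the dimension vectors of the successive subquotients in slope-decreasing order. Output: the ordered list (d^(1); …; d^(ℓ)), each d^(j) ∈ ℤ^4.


Interval decomposition of M: I[1,2], I[1,3], I[2,2], I[4,4]^2.
HN type (ℓ=2): μ^(1)=1; μ^(2)=-3

((0, 3, 1, 2); (2, 0, 0, 0))


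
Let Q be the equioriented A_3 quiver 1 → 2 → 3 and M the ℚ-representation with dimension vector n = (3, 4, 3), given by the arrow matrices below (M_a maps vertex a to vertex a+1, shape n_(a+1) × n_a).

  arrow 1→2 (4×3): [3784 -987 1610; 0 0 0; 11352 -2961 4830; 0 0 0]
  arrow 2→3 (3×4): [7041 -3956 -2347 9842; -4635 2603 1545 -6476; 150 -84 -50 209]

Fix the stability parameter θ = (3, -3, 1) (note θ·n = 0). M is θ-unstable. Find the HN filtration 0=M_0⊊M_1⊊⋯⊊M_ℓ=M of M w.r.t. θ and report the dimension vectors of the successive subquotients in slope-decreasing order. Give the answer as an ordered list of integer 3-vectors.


Via rank(M_{q-1}∘⋯∘M_p): M ≅ I[1,1]^2, I[1,2], I[2,3]^3.
μ_θ-semistable layers: μ^(1)=3; μ^(2)=1; μ^(3)=0; μ^(4)=-3

((2, 0, 0); (0, 0, 3); (1, 1, 0); (0, 3, 0))


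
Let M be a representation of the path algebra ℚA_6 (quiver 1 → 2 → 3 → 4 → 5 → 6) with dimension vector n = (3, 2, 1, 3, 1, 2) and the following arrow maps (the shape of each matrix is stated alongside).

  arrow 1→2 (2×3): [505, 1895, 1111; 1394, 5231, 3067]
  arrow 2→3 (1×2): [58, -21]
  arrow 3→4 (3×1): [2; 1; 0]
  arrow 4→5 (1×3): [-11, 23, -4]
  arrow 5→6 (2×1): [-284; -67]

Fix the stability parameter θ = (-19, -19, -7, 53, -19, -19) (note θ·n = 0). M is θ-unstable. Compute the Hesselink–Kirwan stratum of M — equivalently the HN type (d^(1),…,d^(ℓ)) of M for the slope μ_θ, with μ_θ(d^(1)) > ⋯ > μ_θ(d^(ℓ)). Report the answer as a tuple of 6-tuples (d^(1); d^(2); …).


Interval decomposition of M: I[1,1], I[1,2], I[1,6], I[4,4]^2, I[6,6].
HN type (ℓ=4): μ^(1)=53; μ^(2)=5; μ^(3)=-7; μ^(4)=-19

((0, 0, 0, 2, 0, 0); (0, 0, 0, 1, 1, 1); (0, 0, 1, 0, 0, 0); (3, 2, 0, 0, 0, 1))
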